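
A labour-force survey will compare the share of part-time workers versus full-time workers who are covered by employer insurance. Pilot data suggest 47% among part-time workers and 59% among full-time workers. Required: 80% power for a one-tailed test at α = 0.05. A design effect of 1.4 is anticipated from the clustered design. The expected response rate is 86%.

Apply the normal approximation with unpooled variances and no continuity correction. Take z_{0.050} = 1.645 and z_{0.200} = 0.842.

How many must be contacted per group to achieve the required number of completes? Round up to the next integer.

n = 344 per group

n = (z_α + z_β)² · [p₁(1−p₁) + p₂(1−p₂)] / (p₁ − p₂)²
  = (1.645 + 0.842)² · (0.47·0.53 + 0.59·0.41) / (-0.12)²
  = (2.487)² · (0.2491 + 0.2419) / 0.0144
  = 6.1852 · 0.4910 / 0.0144
  = 210.90
Design effect: 1.4 × 210.90 = 295.26.
Adjust for 86% response: 295.26 / 0.86 = 343.32.
Round up → n = 344 per group.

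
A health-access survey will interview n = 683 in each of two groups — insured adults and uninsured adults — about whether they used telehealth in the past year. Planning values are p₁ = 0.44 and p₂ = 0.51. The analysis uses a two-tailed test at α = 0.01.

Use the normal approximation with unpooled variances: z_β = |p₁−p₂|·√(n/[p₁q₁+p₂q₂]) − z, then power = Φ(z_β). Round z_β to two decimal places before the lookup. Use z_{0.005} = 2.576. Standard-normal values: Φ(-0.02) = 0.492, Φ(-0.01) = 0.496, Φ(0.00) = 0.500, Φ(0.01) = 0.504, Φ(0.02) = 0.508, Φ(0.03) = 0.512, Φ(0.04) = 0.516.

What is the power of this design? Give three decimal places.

Power ≈ 0.508

z_β = |p₁−p₂|·√(n/[p₁q₁+p₂q₂]) − z_{α/2}
    = 0.07 · √(683/0.4963) − 2.576
    = 0.07 · 37.0970 − 2.576
    = 2.5968 − 2.576 = 0.0208 → 0.02
Power = Φ(0.02) = 0.508.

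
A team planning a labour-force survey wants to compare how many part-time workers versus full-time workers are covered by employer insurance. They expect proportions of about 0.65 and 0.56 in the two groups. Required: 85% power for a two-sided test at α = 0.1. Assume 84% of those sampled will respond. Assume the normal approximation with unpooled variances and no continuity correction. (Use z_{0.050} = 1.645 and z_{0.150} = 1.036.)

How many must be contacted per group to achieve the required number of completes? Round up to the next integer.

n = (z_{α/2} + z_β)² · [p₁(1−p₁) + p₂(1−p₂)] / (p₁ − p₂)²
  = (1.645 + 1.036)² · (0.65·0.35 + 0.56·0.44) / (0.09)²
  = (2.681)² · (0.2275 + 0.2464) / 0.0081
  = 7.1878 · 0.4739 / 0.0081
  = 420.53
Adjust for 84% response: 420.53 / 0.84 = 500.63.
Round up → n = 501 per group.

n = 501 per group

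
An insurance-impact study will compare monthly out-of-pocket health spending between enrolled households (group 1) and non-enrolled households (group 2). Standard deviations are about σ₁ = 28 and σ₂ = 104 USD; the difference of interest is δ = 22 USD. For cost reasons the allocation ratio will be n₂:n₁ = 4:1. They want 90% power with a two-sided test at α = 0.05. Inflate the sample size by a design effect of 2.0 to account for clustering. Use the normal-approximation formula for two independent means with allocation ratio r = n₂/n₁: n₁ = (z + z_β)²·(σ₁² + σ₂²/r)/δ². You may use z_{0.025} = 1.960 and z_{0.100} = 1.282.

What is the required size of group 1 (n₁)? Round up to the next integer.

n₁ = 152

n₁ = (z_{α/2} + z_β)² · (σ₁² + σ₂²/r) / δ²
   = (1.960 + 1.282)² · (28² + 104²/4) / 22²
   = 10.5106 · (784 + 2704) / 484
   = 10.5106 · 3488 / 484
   = 75.75
Design effect: 2.0 × 75.75 = 151.49.
Round up → n₁ = 152; n₂ = r·n₁ = 4 × 152 = 608.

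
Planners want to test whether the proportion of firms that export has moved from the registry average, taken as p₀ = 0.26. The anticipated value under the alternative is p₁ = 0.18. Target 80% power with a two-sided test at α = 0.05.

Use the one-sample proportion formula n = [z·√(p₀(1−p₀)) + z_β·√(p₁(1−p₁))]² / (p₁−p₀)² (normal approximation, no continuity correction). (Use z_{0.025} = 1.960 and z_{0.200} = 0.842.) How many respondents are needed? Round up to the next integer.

n = [z_{α/2}·√(p₀q₀) + z_β·√(p₁q₁)]² / (p₁ − p₀)²
  = [1.960·√(0.26·0.74) + 0.842·√(0.18·0.82)]² / (-0.08)²
  = [1.960·0.4386 + 0.842·0.3842]² / 0.0064
  = [1.1832]² / 0.0064
  = 218.75
Round up → n = 219.

n = 219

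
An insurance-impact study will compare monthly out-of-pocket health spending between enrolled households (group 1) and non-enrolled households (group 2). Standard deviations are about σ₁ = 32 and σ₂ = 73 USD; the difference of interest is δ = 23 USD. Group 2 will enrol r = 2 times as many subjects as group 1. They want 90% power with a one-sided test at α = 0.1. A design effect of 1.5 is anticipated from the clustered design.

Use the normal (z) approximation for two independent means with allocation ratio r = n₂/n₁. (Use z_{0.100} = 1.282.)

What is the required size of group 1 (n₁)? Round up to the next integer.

n₁ = 69

n₁ = (z_α + z_β)² · (σ₁² + σ₂²/r) / δ²
   = (1.282 + 1.282)² · (32² + 73²/2) / 23²
   = 6.5741 · (1024 + 2664.5) / 529
   = 6.5741 · 3688.5 / 529
   = 45.84
Design effect: 1.5 × 45.84 = 68.76.
Round up → n₁ = 69; n₂ = r·n₁ = 2 × 69 = 138.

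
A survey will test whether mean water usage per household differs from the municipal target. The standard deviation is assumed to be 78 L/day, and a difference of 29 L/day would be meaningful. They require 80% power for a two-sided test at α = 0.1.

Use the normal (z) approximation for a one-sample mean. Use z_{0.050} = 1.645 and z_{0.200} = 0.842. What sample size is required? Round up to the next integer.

n = 45

n = (z_{α/2} + z_β)² · σ² / δ²
  = (1.645 + 0.842)² · 78² / 29²
  = 6.1852 · 6084 / 841
  = 44.75
Round up → n = 45.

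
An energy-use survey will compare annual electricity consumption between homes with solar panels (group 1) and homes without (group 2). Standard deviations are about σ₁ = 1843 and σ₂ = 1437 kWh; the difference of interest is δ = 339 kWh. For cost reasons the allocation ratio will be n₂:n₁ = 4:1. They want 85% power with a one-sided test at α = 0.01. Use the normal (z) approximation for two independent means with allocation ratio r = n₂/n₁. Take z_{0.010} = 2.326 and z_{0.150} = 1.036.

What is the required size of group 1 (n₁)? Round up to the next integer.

n₁ = (z_α + z_β)² · (σ₁² + σ₂²/r) / δ²
   = (2.326 + 1.036)² · (1843² + 1437²/4) / 339²
   = 11.3030 · (3396649 + 516242.2) / 114921
   = 11.3030 · 3912891.2 / 114921
   = 384.85
Round up → n₁ = 385; n₂ = r·n₁ = 4 × 385 = 1540.

n₁ = 385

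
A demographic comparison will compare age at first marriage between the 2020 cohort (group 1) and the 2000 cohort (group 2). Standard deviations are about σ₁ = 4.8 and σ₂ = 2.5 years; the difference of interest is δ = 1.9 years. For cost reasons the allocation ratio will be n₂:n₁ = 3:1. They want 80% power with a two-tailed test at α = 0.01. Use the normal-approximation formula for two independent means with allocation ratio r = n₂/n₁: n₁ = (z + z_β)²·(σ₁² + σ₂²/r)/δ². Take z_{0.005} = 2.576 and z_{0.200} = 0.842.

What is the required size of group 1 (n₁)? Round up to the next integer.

n₁ = 82

n₁ = (z_{α/2} + z_β)² · (σ₁² + σ₂²/r) / δ²
   = (2.576 + 0.842)² · (4.8² + 2.5²/3) / 1.9²
   = 11.6827 · (23.04 + 2.0833) / 3.61
   = 11.6827 · 25.1233 / 3.61
   = 81.30
Round up → n₁ = 82; n₂ = r·n₁ = 3 × 82 = 246.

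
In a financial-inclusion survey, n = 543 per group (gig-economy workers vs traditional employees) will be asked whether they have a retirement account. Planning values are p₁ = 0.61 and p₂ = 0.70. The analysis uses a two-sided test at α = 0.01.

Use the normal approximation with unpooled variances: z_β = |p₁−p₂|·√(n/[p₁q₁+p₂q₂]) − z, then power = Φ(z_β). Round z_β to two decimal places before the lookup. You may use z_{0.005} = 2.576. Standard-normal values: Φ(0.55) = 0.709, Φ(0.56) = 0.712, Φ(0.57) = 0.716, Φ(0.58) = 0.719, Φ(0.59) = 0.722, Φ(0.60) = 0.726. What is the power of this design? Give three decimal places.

Power ≈ 0.712

z_β = |p₁−p₂|·√(n/[p₁q₁+p₂q₂]) − z_{α/2}
    = 0.09 · √(543/0.4479) − 2.576
    = 0.09 · 34.8184 − 2.576
    = 3.1337 − 2.576 = 0.5577 → 0.56
Power = Φ(0.56) = 0.712.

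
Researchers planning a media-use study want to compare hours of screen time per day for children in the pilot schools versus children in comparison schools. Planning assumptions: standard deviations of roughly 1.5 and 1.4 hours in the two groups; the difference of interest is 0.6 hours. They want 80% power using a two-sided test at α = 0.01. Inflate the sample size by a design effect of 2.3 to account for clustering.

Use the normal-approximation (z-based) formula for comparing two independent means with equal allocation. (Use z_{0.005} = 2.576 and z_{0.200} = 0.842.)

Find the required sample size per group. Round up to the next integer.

n = (z_{α/2} + z_β)² · (σ₁² + σ₂²) / δ²
  = (2.576 + 0.842)² · (1.5² + 1.4² = 4.21) / 0.6²
  = 11.6827 · 4.21 / 0.36
  = 136.62
Design effect: 2.3 × 136.62 = 314.23.
Round up → n = 315 per group.

n = 315 per group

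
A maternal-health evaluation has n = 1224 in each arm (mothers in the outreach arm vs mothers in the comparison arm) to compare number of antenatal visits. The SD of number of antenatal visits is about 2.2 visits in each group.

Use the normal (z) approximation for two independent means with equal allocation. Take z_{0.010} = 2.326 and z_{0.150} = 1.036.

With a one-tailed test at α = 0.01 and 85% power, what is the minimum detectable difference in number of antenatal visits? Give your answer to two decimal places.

δ = (z_α + z_β) · √((σ₁²+σ₂²)/n)
  = (2.326 + 1.036) · √(9.68/1224)
  = 3.362 · √0.00791
  = 3.362 · 0.0889
  = 0.2990

Minimum detectable difference ≈ 0.30 visits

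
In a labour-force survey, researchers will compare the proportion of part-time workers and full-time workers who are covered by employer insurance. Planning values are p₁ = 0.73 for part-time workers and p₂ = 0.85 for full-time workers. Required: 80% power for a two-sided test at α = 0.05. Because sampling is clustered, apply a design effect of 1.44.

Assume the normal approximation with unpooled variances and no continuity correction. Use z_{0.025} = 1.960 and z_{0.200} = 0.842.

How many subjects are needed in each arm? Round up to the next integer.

n = 255 per group

n = (z_{α/2} + z_β)² · [p₁(1−p₁) + p₂(1−p₂)] / (p₁ − p₂)²
  = (1.960 + 0.842)² · (0.73·0.27 + 0.85·0.15) / (-0.12)²
  = (2.802)² · (0.1971 + 0.1275) / 0.0144
  = 7.8512 · 0.3246 / 0.0144
  = 176.98
Design effect: 1.44 × 176.98 = 254.85.
Round up → n = 255 per group.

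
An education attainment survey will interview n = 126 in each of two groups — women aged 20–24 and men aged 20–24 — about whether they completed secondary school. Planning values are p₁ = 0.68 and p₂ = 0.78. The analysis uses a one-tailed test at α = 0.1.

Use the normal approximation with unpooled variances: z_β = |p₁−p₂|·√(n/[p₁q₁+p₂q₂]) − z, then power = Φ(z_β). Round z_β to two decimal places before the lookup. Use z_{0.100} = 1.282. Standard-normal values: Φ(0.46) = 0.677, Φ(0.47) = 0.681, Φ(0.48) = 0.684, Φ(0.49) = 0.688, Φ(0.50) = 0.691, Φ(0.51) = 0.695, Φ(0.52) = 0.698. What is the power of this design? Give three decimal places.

z_β = |p₁−p₂|·√(n/[p₁q₁+p₂q₂]) − z_α
    = 0.10 · √(126/0.3892) − 1.282
    = 0.10 · 17.9928 − 1.282
    = 1.7993 − 1.282 = 0.5173 → 0.52
Power = Φ(0.52) = 0.698.

Power ≈ 0.698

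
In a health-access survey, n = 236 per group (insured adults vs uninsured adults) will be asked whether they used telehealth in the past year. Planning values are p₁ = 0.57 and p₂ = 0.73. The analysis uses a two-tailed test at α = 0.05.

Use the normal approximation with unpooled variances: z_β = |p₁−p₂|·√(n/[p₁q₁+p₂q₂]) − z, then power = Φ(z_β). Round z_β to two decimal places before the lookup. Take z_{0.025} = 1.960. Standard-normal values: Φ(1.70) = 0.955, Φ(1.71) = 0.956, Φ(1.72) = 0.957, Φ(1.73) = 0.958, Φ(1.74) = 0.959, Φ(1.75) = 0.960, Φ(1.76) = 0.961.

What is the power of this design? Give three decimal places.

Power ≈ 0.959

z_β = |p₁−p₂|·√(n/[p₁q₁+p₂q₂]) − z_{α/2}
    = 0.16 · √(236/0.4422) − 1.960
    = 0.16 · 23.1018 − 1.960
    = 3.6963 − 1.960 = 1.7363 → 1.74
Power = Φ(1.74) = 0.959.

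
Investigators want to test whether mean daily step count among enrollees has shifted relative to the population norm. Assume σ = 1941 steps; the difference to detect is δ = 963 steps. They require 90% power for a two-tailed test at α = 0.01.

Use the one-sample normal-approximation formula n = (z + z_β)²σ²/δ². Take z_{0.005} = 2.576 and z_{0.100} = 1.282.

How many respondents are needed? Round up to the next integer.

n = (z_{α/2} + z_β)² · σ² / δ²
  = (2.576 + 1.282)² · 1941² / 963²
  = 14.8842 · 3767481 / 927369
  = 60.47
Round up → n = 61.

n = 61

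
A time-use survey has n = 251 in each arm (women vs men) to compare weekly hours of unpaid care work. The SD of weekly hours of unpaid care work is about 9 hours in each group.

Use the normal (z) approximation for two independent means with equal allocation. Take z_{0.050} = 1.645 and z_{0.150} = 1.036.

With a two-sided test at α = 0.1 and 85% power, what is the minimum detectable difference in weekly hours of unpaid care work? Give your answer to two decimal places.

δ = (z_{α/2} + z_β) · √((σ₁²+σ₂²)/n)
  = (1.645 + 1.036) · √(162/251)
  = 2.681 · √0.64542
  = 2.681 · 0.8034
  = 2.1539

Minimum detectable difference ≈ 2.15 hours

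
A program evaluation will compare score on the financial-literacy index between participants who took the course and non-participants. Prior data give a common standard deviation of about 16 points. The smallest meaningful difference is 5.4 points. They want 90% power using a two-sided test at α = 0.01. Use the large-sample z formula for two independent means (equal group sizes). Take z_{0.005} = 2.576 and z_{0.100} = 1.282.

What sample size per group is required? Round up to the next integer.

n = 262 per group

n = (z_{α/2} + z_β)² · (σ₁² + σ₂²) / δ²
  = (2.576 + 1.282)² · (2·16² = 512) / 5.4²
  = 14.8842 · 512 / 29.16
  = 261.34
Round up → n = 262 per group.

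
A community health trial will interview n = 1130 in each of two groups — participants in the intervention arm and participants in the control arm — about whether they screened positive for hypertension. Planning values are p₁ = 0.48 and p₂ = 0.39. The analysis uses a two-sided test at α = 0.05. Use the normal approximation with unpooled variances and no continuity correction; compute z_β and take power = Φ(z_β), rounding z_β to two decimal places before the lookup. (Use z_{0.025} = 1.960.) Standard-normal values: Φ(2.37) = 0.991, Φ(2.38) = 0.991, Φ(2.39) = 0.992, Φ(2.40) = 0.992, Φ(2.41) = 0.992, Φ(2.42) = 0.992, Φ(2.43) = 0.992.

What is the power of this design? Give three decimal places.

Power ≈ 0.991

z_β = |p₁−p₂|·√(n/[p₁q₁+p₂q₂]) − z_{α/2}
    = 0.09 · √(1130/0.4875) − 1.960
    = 0.09 · 48.1451 − 1.960
    = 4.3331 − 1.960 = 2.3731 → 2.37
Power = Φ(2.37) = 0.991.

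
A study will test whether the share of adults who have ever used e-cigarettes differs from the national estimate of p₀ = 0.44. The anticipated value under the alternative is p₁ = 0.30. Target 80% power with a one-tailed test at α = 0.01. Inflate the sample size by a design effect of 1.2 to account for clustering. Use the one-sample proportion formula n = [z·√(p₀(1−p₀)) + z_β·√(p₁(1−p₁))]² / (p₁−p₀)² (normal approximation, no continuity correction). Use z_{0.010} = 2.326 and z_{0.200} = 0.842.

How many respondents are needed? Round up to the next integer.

n = [z_α·√(p₀q₀) + z_β·√(p₁q₁)]² / (p₁ − p₀)²
  = [2.326·√(0.44·0.56) + 0.842·√(0.30·0.70)]² / (-0.14)²
  = [2.326·0.4964 + 0.842·0.4583]² / 0.0196
  = [1.5404]² / 0.0196
  = 121.07
Design effect: 1.2 × 121.07 = 145.28.
Round up → n = 146.

n = 146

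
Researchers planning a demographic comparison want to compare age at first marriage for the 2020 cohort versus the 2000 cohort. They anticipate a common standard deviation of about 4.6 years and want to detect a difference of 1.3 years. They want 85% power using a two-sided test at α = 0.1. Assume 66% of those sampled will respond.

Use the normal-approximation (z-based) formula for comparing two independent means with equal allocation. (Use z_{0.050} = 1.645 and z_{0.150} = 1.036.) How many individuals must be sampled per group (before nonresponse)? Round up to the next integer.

n = (z_{α/2} + z_β)² · (σ₁² + σ₂²) / δ²
  = (1.645 + 1.036)² · (2·4.6² = 42.32) / 1.3²
  = 7.1878 · 42.32 / 1.69
  = 179.99
Adjust for 66% response: 179.99 / 0.66 = 272.71.
Round up → n = 273 per group.

n = 273 per group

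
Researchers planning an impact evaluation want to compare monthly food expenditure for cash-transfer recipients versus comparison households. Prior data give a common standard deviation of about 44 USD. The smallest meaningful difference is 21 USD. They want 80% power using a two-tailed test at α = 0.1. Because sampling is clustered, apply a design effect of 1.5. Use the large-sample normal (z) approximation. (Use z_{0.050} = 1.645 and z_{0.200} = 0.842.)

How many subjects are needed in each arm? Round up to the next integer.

n = 82 per group

n = (z_{α/2} + z_β)² · (σ₁² + σ₂²) / δ²
  = (1.645 + 0.842)² · (2·44² = 3872) / 21²
  = 6.1852 · 3872 / 441
  = 54.31
Design effect: 1.5 × 54.31 = 81.46.
Round up → n = 82 per group.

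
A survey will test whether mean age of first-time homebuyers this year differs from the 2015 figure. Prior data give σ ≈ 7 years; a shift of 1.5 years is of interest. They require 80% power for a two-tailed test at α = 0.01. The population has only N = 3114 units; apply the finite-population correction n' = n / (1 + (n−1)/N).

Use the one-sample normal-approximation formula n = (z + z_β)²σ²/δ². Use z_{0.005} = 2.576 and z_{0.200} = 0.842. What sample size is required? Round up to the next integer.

n = 236

n = (z_{α/2} + z_β)² · σ² / δ²
  = (2.576 + 0.842)² · 7² / 1.5²
  = 11.6827 · 49 / 2.25
  = 254.42
Finite-population correction (N = 3114): 254.42 / (1 + (254.42 − 1)/3114) = 235.28.
Round up → n = 236.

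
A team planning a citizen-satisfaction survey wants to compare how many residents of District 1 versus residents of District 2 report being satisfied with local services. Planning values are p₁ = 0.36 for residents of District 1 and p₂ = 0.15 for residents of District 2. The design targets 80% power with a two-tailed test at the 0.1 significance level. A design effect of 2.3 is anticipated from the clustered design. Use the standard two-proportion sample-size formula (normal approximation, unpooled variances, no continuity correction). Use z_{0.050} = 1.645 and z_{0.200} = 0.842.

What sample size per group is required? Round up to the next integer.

n = 116 per group

n = (z_{α/2} + z_β)² · [p₁(1−p₁) + p₂(1−p₂)] / (p₁ − p₂)²
  = (1.645 + 0.842)² · (0.36·0.64 + 0.15·0.85) / (0.21)²
  = (2.487)² · (0.2304 + 0.1275) / 0.0441
  = 6.1852 · 0.3579 / 0.0441
  = 50.20
Design effect: 2.3 × 50.20 = 115.45.
Round up → n = 116 per group.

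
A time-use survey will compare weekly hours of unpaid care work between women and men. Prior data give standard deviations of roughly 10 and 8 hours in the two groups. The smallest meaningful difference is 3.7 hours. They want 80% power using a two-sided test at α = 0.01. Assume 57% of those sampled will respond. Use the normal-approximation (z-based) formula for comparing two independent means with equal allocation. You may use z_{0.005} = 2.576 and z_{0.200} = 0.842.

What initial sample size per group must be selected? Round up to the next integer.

n = (z_{α/2} + z_β)² · (σ₁² + σ₂²) / δ²
  = (2.576 + 0.842)² · (10² + 8² = 164) / 3.7²
  = 11.6827 · 164 / 13.69
  = 139.95
Adjust for 57% response: 139.95 / 0.57 = 245.53.
Round up → n = 246 per group.

n = 246 per group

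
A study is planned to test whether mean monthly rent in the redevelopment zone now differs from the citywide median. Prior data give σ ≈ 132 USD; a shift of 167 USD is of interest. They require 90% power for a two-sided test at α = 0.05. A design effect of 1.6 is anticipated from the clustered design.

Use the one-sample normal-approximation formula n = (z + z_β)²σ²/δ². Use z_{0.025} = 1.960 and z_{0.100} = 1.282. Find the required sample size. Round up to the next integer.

n = (z_{α/2} + z_β)² · σ² / δ²
  = (1.960 + 1.282)² · 132² / 167²
  = 10.5106 · 17424 / 27889
  = 6.57
Design effect: 1.6 × 6.57 = 10.51.
Round up → n = 11.

n = 11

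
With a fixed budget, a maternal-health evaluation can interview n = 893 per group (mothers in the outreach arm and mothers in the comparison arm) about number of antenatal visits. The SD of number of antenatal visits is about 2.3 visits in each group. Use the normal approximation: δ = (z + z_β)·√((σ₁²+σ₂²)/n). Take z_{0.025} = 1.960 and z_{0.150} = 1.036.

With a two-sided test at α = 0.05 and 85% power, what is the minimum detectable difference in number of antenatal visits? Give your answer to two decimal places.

Minimum detectable difference ≈ 0.33 visits

δ = (z_{α/2} + z_β) · √((σ₁²+σ₂²)/n)
  = (1.960 + 1.036) · √(10.58/893)
  = 2.996 · √0.01185
  = 2.996 · 0.1088
  = 0.3261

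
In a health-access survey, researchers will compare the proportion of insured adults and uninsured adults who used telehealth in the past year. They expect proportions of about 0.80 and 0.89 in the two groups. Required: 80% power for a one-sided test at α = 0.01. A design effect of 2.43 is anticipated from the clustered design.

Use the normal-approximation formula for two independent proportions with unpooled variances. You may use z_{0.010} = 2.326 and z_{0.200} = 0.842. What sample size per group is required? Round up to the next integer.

n = (z_α + z_β)² · [p₁(1−p₁) + p₂(1−p₂)] / (p₁ − p₂)²
  = (2.326 + 0.842)² · (0.80·0.20 + 0.89·0.11) / (-0.09)²
  = (3.168)² · (0.1600 + 0.0979) / 0.0081
  = 10.0362 · 0.2579 / 0.0081
  = 319.55
Design effect: 2.43 × 319.55 = 776.50.
Round up → n = 777 per group.

n = 777 per group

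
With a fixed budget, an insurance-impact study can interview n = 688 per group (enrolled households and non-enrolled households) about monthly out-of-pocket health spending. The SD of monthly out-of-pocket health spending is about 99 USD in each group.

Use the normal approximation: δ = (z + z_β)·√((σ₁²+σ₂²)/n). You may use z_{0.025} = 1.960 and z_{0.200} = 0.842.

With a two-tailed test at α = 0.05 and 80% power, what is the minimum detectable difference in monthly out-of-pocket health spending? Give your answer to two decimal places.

δ = (z_{α/2} + z_β) · √((σ₁²+σ₂²)/n)
  = (1.960 + 0.842) · √(19602/688)
  = 2.802 · √28.4913
  = 2.802 · 5.3377
  = 14.9563

Minimum detectable difference ≈ 14.96 USD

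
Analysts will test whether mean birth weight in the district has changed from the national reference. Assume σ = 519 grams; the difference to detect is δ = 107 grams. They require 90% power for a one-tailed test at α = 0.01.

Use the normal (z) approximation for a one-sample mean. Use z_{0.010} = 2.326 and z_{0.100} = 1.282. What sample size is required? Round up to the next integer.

n = 307

n = (z_α + z_β)² · σ² / δ²
  = (2.326 + 1.282)² · 519² / 107²
  = 13.0177 · 269361 / 11449
  = 306.27
Round up → n = 307.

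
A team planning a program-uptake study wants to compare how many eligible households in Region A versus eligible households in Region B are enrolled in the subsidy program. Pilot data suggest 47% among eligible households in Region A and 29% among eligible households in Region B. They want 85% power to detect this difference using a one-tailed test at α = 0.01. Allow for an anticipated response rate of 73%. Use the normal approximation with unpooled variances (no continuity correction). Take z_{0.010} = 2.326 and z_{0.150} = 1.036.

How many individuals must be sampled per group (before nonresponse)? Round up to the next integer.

n = 218 per group

n = (z_α + z_β)² · [p₁(1−p₁) + p₂(1−p₂)] / (p₁ − p₂)²
  = (2.326 + 1.036)² · (0.47·0.53 + 0.29·0.71) / (0.18)²
  = (3.362)² · (0.2491 + 0.2059) / 0.0324
  = 11.3030 · 0.4550 / 0.0324
  = 158.73
Adjust for 73% response: 158.73 / 0.73 = 217.44.
Round up → n = 218 per group.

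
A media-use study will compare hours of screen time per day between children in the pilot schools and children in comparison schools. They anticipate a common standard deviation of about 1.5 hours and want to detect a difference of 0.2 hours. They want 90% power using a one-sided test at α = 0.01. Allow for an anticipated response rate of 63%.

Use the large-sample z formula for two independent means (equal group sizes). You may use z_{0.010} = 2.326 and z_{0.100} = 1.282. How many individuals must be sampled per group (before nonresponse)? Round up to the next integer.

n = 2325 per group

n = (z_α + z_β)² · (σ₁² + σ₂²) / δ²
  = (2.326 + 1.282)² · (2·1.5² = 4.5) / 0.2²
  = 13.0177 · 4.5 / 0.04
  = 1464.49
Adjust for 63% response: 1464.49 / 0.63 = 2324.58.
Round up → n = 2325 per group.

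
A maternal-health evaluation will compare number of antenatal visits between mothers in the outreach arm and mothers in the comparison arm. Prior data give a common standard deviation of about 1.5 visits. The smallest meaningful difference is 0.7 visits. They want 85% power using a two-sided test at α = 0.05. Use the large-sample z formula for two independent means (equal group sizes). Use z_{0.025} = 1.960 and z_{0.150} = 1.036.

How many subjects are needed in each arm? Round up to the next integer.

n = 83 per group

n = (z_{α/2} + z_β)² · (σ₁² + σ₂²) / δ²
  = (1.960 + 1.036)² · (2·1.5² = 4.5) / 0.7²
  = 8.9760 · 4.5 / 0.49
  = 82.43
Round up → n = 83 per group.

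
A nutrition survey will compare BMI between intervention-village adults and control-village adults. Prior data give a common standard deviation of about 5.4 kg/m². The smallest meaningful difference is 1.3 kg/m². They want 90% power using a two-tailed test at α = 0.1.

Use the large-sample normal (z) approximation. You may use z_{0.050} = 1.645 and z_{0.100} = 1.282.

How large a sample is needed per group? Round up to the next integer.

n = (z_{α/2} + z_β)² · (σ₁² + σ₂²) / δ²
  = (1.645 + 1.282)² · (2·5.4² = 58.32) / 1.3²
  = 8.5673 · 58.32 / 1.69
  = 295.65
Round up → n = 296 per group.

n = 296 per group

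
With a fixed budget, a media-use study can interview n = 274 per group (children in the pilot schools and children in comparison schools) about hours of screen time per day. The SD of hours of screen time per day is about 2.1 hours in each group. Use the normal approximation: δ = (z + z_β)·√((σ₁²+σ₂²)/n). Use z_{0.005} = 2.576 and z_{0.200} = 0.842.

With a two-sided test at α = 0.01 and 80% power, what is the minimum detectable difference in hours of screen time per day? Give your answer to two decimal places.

δ = (z_{α/2} + z_β) · √((σ₁²+σ₂²)/n)
  = (2.576 + 0.842) · √(8.82/274)
  = 3.418 · √0.03219
  = 3.418 · 0.1794
  = 0.6132

Minimum detectable difference ≈ 0.61 hours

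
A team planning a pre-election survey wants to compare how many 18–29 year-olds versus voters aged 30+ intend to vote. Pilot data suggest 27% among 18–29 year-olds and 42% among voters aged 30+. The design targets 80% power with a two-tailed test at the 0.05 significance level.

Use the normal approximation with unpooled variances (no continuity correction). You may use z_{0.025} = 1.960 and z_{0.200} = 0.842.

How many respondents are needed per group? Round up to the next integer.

n = 154 per group

n = (z_{α/2} + z_β)² · [p₁(1−p₁) + p₂(1−p₂)] / (p₁ − p₂)²
  = (1.960 + 0.842)² · (0.27·0.73 + 0.42·0.58) / (-0.15)²
  = (2.802)² · (0.1971 + 0.2436) / 0.0225
  = 7.8512 · 0.4407 / 0.0225
  = 153.78
Round up → n = 154 per group.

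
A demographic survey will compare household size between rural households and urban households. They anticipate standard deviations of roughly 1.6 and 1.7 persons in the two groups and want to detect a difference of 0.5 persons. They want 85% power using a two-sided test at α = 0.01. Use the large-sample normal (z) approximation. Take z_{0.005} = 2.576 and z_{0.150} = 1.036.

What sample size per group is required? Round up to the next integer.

n = 285 per group

n = (z_{α/2} + z_β)² · (σ₁² + σ₂²) / δ²
  = (2.576 + 1.036)² · (1.6² + 1.7² = 5.45) / 0.5²
  = 13.0465 · 5.45 / 0.25
  = 284.41
Round up → n = 285 per group.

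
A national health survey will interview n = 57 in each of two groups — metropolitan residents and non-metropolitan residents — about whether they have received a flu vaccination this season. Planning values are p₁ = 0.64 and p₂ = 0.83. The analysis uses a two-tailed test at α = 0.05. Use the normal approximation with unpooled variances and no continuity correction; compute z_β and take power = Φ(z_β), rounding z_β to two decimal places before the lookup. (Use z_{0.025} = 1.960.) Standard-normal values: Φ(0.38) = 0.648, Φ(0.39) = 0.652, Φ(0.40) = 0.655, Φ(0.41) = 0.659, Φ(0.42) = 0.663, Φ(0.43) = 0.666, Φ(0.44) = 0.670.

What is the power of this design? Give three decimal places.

Power ≈ 0.652

z_β = |p₁−p₂|·√(n/[p₁q₁+p₂q₂]) − z_{α/2}
    = 0.19 · √(57/0.3715) − 1.960
    = 0.19 · 12.3868 − 1.960
    = 2.3535 − 1.960 = 0.3935 → 0.39
Power = Φ(0.39) = 0.652.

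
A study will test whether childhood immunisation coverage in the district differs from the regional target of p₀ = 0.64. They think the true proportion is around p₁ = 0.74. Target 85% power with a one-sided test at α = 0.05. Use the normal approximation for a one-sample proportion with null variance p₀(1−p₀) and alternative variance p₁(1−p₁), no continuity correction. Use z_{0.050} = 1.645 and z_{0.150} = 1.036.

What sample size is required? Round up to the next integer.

n = 155

n = [z_α·√(p₀q₀) + z_β·√(p₁q₁)]² / (p₁ − p₀)²
  = [1.645·√(0.64·0.36) + 1.036·√(0.74·0.26)]² / (0.10)²
  = [1.645·0.4800 + 1.036·0.4386]² / 0.0100
  = [1.2440]² / 0.0100
  = 154.76
Round up → n = 155.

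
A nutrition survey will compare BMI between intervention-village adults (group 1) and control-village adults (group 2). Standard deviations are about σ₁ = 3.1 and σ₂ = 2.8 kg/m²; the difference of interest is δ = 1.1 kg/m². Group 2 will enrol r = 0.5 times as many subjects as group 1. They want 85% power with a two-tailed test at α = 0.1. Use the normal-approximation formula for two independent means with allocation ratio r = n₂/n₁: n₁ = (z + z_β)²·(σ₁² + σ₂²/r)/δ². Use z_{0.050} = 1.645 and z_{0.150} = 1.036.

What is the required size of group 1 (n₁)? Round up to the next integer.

n₁ = 151

n₁ = (z_{α/2} + z_β)² · (σ₁² + σ₂²/r) / δ²
   = (1.645 + 1.036)² · (3.1² + 2.8²/0.5) / 1.1²
   = 7.1878 · (9.61 + 15.68) / 1.21
   = 7.1878 · 25.29 / 1.21
   = 150.23
Round up → n₁ = 151; n₂ = r·n₁ = 0.5 × 151 = 76.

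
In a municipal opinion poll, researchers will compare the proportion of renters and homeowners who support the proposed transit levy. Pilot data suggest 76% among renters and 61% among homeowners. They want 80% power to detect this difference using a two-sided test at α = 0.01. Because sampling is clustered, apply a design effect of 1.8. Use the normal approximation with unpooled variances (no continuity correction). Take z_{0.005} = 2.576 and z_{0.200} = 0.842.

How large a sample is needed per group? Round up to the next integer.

n = (z_{α/2} + z_β)² · [p₁(1−p₁) + p₂(1−p₂)] / (p₁ − p₂)²
  = (2.576 + 0.842)² · (0.76·0.24 + 0.61·0.39) / (0.15)²
  = (3.418)² · (0.1824 + 0.2379) / 0.0225
  = 11.6827 · 0.4203 / 0.0225
  = 218.23
Design effect: 1.8 × 218.23 = 392.82.
Round up → n = 393 per group.

n = 393 per group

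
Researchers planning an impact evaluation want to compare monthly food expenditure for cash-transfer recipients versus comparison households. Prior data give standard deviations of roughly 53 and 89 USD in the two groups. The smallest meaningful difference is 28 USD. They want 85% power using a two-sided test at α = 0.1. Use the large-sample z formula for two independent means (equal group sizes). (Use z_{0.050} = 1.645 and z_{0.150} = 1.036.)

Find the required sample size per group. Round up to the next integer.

n = 99 per group

n = (z_{α/2} + z_β)² · (σ₁² + σ₂²) / δ²
  = (1.645 + 1.036)² · (53² + 89² = 10730) / 28²
  = 7.1878 · 10730 / 784
  = 98.37
Round up → n = 99 per group.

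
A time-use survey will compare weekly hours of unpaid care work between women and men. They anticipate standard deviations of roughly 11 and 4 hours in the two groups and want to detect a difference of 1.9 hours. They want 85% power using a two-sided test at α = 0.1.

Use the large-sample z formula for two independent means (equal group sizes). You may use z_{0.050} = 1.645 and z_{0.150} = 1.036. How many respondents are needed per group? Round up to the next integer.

n = (z_{α/2} + z_β)² · (σ₁² + σ₂²) / δ²
  = (1.645 + 1.036)² · (11² + 4² = 137) / 1.9²
  = 7.1878 · 137 / 3.61
  = 272.78
Round up → n = 273 per group.

n = 273 per group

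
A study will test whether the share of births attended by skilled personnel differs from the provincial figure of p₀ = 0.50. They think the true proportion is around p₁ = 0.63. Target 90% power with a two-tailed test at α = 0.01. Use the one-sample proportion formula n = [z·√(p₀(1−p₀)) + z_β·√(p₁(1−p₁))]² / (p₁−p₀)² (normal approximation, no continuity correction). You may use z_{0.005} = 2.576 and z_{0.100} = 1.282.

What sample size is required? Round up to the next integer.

n = 216

n = [z_{α/2}·√(p₀q₀) + z_β·√(p₁q₁)]² / (p₁ − p₀)²
  = [2.576·√(0.50·0.50) + 1.282·√(0.63·0.37)]² / (0.13)²
  = [2.576·0.5000 + 1.282·0.4828]² / 0.0169
  = [1.9070]² / 0.0169
  = 215.18
Round up → n = 216.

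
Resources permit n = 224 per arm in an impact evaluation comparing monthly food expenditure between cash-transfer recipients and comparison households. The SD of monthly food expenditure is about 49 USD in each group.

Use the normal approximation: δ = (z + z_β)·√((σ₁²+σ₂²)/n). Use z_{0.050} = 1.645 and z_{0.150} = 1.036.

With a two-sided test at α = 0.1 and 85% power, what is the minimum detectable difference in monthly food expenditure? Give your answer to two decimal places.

Minimum detectable difference ≈ 12.41 USD

δ = (z_{α/2} + z_β) · √((σ₁²+σ₂²)/n)
  = (1.645 + 1.036) · √(4802/224)
  = 2.681 · √21.4375
  = 2.681 · 4.6301
  = 12.4132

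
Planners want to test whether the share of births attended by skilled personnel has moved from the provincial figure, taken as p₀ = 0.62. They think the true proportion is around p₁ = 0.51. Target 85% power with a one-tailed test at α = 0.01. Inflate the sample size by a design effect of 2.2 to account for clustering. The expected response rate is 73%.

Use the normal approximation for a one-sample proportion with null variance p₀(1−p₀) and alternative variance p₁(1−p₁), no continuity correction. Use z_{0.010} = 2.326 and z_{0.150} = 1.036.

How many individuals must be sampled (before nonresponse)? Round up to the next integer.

n = [z_α·√(p₀q₀) + z_β·√(p₁q₁)]² / (p₁ − p₀)²
  = [2.326·√(0.62·0.38) + 1.036·√(0.51·0.49)]² / (-0.11)²
  = [2.326·0.4854 + 1.036·0.4999]² / 0.0121
  = [1.6469]² / 0.0121
  = 224.16
Design effect: 2.2 × 224.16 = 493.14.
Adjust for 73% response: 493.14 / 0.73 = 675.54.
Round up → n = 676.

n = 676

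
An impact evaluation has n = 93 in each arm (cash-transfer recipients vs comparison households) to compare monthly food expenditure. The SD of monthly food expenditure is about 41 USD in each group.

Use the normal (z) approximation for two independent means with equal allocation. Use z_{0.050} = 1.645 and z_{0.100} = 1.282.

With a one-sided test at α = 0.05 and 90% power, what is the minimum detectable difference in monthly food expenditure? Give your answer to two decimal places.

δ = (z_α + z_β) · √((σ₁²+σ₂²)/n)
  = (1.645 + 1.282) · √(3362/93)
  = 2.927 · √36.1505
  = 2.927 · 6.0125
  = 17.5987

Minimum detectable difference ≈ 17.60 USD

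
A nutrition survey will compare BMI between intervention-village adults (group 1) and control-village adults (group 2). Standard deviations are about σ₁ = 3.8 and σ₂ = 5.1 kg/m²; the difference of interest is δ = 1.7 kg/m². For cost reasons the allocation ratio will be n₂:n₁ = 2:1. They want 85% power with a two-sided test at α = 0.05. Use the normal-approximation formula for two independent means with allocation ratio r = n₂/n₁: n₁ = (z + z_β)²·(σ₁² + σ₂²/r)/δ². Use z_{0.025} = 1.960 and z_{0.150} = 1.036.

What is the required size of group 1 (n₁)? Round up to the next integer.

n₁ = (z_{α/2} + z_β)² · (σ₁² + σ₂²/r) / δ²
   = (1.960 + 1.036)² · (3.8² + 5.1²/2) / 1.7²
   = 8.9760 · (14.44 + 13.005) / 2.89
   = 8.9760 · 27.445 / 2.89
   = 85.24
Round up → n₁ = 86; n₂ = r·n₁ = 2 × 86 = 172.

n₁ = 86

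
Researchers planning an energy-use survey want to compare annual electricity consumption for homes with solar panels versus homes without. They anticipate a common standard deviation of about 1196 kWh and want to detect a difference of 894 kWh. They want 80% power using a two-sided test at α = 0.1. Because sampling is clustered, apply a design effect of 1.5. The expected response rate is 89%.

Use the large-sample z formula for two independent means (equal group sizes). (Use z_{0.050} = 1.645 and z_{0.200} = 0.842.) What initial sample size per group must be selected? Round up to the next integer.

n = 38 per group

n = (z_{α/2} + z_β)² · (σ₁² + σ₂²) / δ²
  = (1.645 + 0.842)² · (2·1196² = 2860832) / 894²
  = 6.1852 · 2860832 / 799236
  = 22.14
Design effect: 1.5 × 22.14 = 33.21.
Adjust for 89% response: 33.21 / 0.89 = 37.31.
Round up → n = 38 per group.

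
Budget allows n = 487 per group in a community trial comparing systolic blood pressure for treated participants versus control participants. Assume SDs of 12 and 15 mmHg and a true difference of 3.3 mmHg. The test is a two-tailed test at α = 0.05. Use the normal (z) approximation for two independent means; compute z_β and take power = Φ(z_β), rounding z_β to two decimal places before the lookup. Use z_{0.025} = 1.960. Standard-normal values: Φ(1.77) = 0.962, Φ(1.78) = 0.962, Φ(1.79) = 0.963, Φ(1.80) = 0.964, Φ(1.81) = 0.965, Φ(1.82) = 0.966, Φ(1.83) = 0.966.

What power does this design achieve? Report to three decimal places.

z_β = δ·√(n/(σ₁²+σ₂²)) − z_{α/2}
    = 3.3 · √(487/369) − 1.960
    = 3.3 · 1.14882 − 1.960
    = 3.7911 − 1.960 = 1.8311 → 1.83
Power = Φ(1.83) = 0.966.

Power ≈ 0.966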